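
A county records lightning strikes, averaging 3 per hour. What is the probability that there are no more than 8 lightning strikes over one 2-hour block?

Over the interval, μ = 3 × 2 = 6 (a 2-hour block = 2 hours).
P(N ≤ 8) = Σ_{j=0}^{8} e^(−μ) μ^j/j! ≈ 0.8472.

0.8472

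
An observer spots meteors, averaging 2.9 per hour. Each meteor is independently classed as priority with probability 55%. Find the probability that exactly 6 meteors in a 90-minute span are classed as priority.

0.0238

Thinning: the meteors that are classed as priority themselves form a Poisson process with rate 0.55 × 2.9 = 1.595 per hour.
Over the interval, μ = 1.595 × 1.5 = 2.3925 (a 90-minute span = 1.5 hours).
P(N = 6) = e^(−2.3925) · 2.3925^6/6! ≈ 0.0238.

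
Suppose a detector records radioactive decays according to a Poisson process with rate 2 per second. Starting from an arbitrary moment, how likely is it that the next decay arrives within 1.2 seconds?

Inter-arrival times are exponential with rate λ = 2 per second.
P(T ≤ 1.2) = 1 − e^(−λt) = 1 − e^(−2 × 1.2) = 1 − e^(−2.4) ≈ 0.9093.

0.9093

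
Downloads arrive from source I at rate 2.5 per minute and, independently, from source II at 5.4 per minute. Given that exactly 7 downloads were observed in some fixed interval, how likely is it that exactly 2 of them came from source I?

0.3138

Given the total, each event is independently from source I with probability p = λ_I/(λ_I+λ_II) = 2.5/7.9 ≈ 0.3165.
So K ~ Binomial(7, 2.5/7.9): P(K = 2) = C(7,2) · (2.5/7.9)^2 · (5.4/7.9)^5 ≈ 0.3138.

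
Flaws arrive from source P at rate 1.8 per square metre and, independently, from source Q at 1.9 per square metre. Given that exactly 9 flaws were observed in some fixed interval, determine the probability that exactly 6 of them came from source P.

Given the total, each event is independently from source P with probability p = λ_P/(λ_P+λ_Q) = 1.8/3.7 ≈ 0.4865.
So K ~ Binomial(9, 1.8/3.7): P(K = 6) = C(9,6) · (1.8/3.7)^6 · (1.9/3.7)^3 ≈ 0.1508.

0.1508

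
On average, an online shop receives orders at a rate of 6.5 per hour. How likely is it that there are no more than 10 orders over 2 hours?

0.2517

Over the interval, μ = 6.5 × 2 = 13 (2 hours).
P(N ≤ 10) = Σ_{j=0}^{10} e^(−μ) μ^j/j! ≈ 0.2517.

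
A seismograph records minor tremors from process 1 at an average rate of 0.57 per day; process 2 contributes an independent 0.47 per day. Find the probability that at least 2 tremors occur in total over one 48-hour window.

Independent Poisson processes superpose: combined rate λ = 0.57 + 0.47 = 1.04 per day.
Over the interval, μ = 1.04 × 2 = 2.08 (a 48-hour window = 2 days).
P(N ≥ 2) = 1 − P(N ≤ 1) ≈ 0.6152.

0.6152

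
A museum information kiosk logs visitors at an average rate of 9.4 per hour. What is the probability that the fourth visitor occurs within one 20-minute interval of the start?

Over the interval, μ = 9.4 × 1/3 ≈ 3.13333 (a 20-minute interval = 1/3 hours).
The fourth arrival falls in the interval iff at least 4 events occur there: P(S_4 ≤ t) = P(N ≥ 4) = 1 − P(N ≤ 3) ≈ 0.3826.

0.3826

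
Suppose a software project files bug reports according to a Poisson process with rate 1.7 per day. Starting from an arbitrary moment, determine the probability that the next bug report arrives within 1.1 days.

Inter-arrival times are exponential with rate λ = 1.7 per day.
P(T ≤ 1.1) = 1 − e^(−λt) = 1 − e^(−1.7 × 1.1) = 1 − e^(−1.87) ≈ 0.8459.

0.8459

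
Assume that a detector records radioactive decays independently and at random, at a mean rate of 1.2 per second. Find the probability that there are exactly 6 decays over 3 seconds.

Over the interval, μ = 1.2 × 3 = 3.6 (3 seconds).
P(N = 6) = e^(−μ) μ^6/6! = e^(−3.6) · 3.6^6/720 ≈ 0.0826.

0.0826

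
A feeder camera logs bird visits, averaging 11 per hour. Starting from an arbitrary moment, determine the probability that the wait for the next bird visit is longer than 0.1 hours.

The wait for the next event is exponential with rate λ = 11 per hour.
P(T > 0.1) = e^(−λt) = e^(−11 × 0.1) = e^(−1.1) ≈ 0.3329.

0.3329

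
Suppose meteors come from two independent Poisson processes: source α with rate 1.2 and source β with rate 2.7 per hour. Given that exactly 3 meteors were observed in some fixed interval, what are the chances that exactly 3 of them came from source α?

0.0291

Given the total, each event is independently from source α with probability p = λ_α/(λ_α+λ_β) = 1.2/3.9 ≈ 0.3077.
So K ~ Binomial(3, 1.2/3.9): P(K = 3) = C(3,3) · (1.2/3.9)^3 · (2.7/3.9)^0 ≈ 0.0291.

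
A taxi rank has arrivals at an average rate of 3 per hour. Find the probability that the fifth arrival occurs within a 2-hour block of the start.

Over the interval, μ = 3 × 2 = 6 (a 2-hour block = 2 hours).
The fifth arrival falls in the interval iff at least 5 events occur there: P(S_5 ≤ t) = P(N ≥ 5) = 1 − P(N ≤ 4) ≈ 0.7149.

0.7149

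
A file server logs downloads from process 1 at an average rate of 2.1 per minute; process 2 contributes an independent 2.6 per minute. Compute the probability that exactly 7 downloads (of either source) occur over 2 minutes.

0.1064

Independent Poisson processes superpose: combined rate λ = 2.1 + 2.6 = 4.7 per minute.
Over the interval, μ = 4.7 × 2 = 9.4 (2 minutes).
P(N = 7) = e^(−9.4) · 9.4^7/7! ≈ 0.1064.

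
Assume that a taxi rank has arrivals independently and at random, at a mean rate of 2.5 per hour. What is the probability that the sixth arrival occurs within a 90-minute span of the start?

0.1771

Over the interval, μ = 2.5 × 1.5 = 3.75 (a 90-minute span = 1.5 hours).
The sixth arrival falls in the interval iff at least 6 events occur there: P(S_6 ≤ t) = P(N ≥ 6) = 1 − P(N ≤ 5) ≈ 0.1771.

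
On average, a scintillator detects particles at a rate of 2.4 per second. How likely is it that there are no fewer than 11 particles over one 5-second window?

Over the interval, μ = 2.4 × 5 = 12 (a 5-second window = 5 seconds).
P(N ≥ 11) = 1 − P(N ≤ 10) = 1 − Σ_{j=0}^{10} e^(−μ) μ^j/j! ≈ 0.6528.

0.6528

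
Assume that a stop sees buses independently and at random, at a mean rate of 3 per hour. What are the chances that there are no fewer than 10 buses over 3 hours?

0.4126

Over the interval, μ = 3 × 3 = 9 (3 hours).
P(N ≥ 10) = 1 − P(N ≤ 9) = 1 − Σ_{j=0}^{9} e^(−μ) μ^j/j! ≈ 0.4126.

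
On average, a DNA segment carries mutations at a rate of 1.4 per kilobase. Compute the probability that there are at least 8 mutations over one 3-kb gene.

0.0639

Over the interval, μ = 1.4 × 3 = 4.2 (a 3-kb gene = 3 kilobases).
P(N ≥ 8) = 1 − P(N ≤ 7) = 1 − Σ_{j=0}^{7} e^(−μ) μ^j/j! ≈ 0.0639.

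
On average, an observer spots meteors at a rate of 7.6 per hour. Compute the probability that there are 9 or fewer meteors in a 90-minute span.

Over the interval, μ = 7.6 × 1.5 = 11.4 (a 90-minute span = 1.5 hours).
P(N ≤ 9) = Σ_{j=0}^{9} e^(−μ) μ^j/j! ≈ 0.2987.

0.2987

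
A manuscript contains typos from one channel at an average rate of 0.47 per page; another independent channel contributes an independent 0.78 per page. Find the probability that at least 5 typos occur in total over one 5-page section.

Independent Poisson processes superpose: combined rate λ = 0.47 + 0.78 = 1.25 per page.
Over the interval, μ = 1.25 × 5 = 6.25 (a 5-page section = 5 pages).
P(N ≥ 5) = 1 − P(N ≤ 4) ≈ 0.7470.

0.7470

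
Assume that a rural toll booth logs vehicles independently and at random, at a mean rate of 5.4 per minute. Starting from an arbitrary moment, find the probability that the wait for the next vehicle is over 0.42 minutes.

0.1035

The wait for the next event is exponential with rate λ = 5.4 per minute.
P(T > 0.42) = e^(−λt) = e^(−5.4 × 0.42) = e^(−2.268) ≈ 0.1035.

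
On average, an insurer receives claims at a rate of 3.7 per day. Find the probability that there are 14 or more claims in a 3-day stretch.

0.2281

Over the interval, μ = 3.7 × 3 = 11.1 (a 3-day stretch = 3 days).
P(N ≥ 14) = 1 − P(N ≤ 13) = 1 − Σ_{j=0}^{13} e^(−μ) μ^j/j! ≈ 0.2281.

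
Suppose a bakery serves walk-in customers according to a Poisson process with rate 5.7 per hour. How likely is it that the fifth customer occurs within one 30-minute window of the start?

0.1602

Over the interval, μ = 5.7 × 0.5 = 2.85 (a 30-minute window = 0.5 hours).
The fifth arrival falls in the interval iff at least 5 events occur there: P(S_5 ≤ t) = P(N ≥ 5) = 1 − P(N ≤ 4) ≈ 0.1602.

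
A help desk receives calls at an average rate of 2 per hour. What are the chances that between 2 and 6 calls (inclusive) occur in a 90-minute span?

Over the interval, μ = 2 × 1.5 = 3 (a 90-minute span = 1.5 hours).
P(2 ≤ N ≤ 6) = Σ_{j=2}^{6} e^(−3) · 3^j/j! ≈ 0.7673.

0.7673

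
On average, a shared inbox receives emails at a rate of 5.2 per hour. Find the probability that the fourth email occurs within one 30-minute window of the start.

Over the interval, μ = 5.2 × 0.5 = 2.6 (a 30-minute window = 0.5 hours).
The fourth arrival falls in the interval iff at least 4 events occur there: P(S_4 ≤ t) = P(N ≥ 4) = 1 − P(N ≤ 3) ≈ 0.2640.

0.2640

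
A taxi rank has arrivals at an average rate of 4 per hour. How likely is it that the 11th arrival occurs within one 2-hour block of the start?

Over the interval, μ = 4 × 2 = 8 (a 2-hour block = 2 hours).
The 11th arrival falls in the interval iff at least 11 events occur there: P(S_11 ≤ t) = P(N ≥ 11) = 1 − P(N ≤ 10) ≈ 0.1841.

0.1841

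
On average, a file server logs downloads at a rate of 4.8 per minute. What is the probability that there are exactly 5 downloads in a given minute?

With mean μ = 4.8 per minute,
P(N = 5) = e^(−μ) μ^5/5! = e^(−4.8) · 4.8^5/120 ≈ 0.1747.

0.1747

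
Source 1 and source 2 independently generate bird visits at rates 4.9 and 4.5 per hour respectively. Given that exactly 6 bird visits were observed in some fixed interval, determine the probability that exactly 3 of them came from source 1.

0.3108

Given the total, each event is independently from source 1 with probability p = λ_1/(λ_1+λ_2) = 4.9/9.4 ≈ 0.5213.
So K ~ Binomial(6, 4.9/9.4): P(K = 3) = C(6,3) · (4.9/9.4)^3 · (4.5/9.4)^3 ≈ 0.3108.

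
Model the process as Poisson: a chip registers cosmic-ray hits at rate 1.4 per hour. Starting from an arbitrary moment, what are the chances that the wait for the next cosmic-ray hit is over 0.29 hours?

The wait for the next event is exponential with rate λ = 1.4 per hour.
P(T > 0.29) = e^(−λt) = e^(−1.4 × 0.29) = e^(−0.406) ≈ 0.6663.

0.6663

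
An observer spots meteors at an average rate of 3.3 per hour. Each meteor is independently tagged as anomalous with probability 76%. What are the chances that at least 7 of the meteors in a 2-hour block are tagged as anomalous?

0.2402

Thinning: the meteors that are tagged as anomalous themselves form a Poisson process with rate 0.76 × 3.3 = 2.508 per hour.
Over the interval, μ = 2.508 × 2 = 5.016 (a 2-hour block = 2 hours).
P(N ≥ 7) = 1 − P(N ≤ 6) ≈ 0.2402.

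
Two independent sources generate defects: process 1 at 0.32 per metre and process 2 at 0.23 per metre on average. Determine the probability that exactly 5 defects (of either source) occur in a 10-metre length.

Independent Poisson processes superpose: combined rate λ = 0.32 + 0.23 = 0.55 per metre.
Over the interval, μ = 0.55 × 10 = 5.5 (a 10-metre length = 10 metres).
P(N = 5) = e^(−5.5) · 5.5^5/5! ≈ 0.1714.

0.1714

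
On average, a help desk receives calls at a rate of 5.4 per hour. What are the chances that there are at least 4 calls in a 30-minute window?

Over the interval, μ = 5.4 × 0.5 = 2.7 (a 30-minute window = 0.5 hours).
P(N ≥ 4) = 1 − P(N ≤ 3) = 1 − Σ_{j=0}^{3} e^(−μ) μ^j/j! ≈ 0.2859.

0.2859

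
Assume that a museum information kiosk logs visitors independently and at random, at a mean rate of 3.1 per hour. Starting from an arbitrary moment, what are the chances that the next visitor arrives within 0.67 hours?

0.8747

Inter-arrival times are exponential with rate λ = 3.1 per hour.
P(T ≤ 0.67) = 1 − e^(−λt) = 1 − e^(−3.1 × 0.67) = 1 − e^(−2.077) ≈ 0.8747.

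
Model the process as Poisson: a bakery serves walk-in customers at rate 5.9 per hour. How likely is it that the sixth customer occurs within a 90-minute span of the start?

Over the interval, μ = 5.9 × 1.5 = 8.85 (a 90-minute span = 1.5 hours).
The sixth arrival falls in the interval iff at least 6 events occur there: P(S_6 ≤ t) = P(N ≥ 6) = 1 − P(N ≤ 5) ≈ 0.8749.

0.8749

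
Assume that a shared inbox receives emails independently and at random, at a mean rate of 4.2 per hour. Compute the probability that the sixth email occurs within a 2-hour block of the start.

0.8427

Over the interval, μ = 4.2 × 2 = 8.4 (a 2-hour block = 2 hours).
The sixth arrival falls in the interval iff at least 6 events occur there: P(S_6 ≤ t) = P(N ≥ 6) = 1 − P(N ≤ 5) ≈ 0.8427.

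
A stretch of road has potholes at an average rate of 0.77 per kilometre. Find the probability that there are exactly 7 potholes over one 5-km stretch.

0.0529

Over the interval, μ = 0.77 × 5 = 3.85 (a 5-km stretch = 5 kilometres).
P(N = 7) = e^(−μ) μ^7/7! = e^(−3.85) · 3.85^7/5040 ≈ 0.0529.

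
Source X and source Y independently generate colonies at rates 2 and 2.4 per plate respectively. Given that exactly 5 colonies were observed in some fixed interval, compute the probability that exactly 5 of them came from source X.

0.0194

Given the total, each event is independently from source X with probability p = λ_X/(λ_X+λ_Y) = 2/4.4 ≈ 0.4545.
So K ~ Binomial(5, 2/4.4): P(K = 5) = C(5,5) · (2/4.4)^5 · (2.4/4.4)^0 ≈ 0.0194.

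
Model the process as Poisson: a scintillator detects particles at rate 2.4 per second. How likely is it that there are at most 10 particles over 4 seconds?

0.6329

Over the interval, μ = 2.4 × 4 = 9.6 (4 seconds).
P(N ≤ 10) = Σ_{j=0}^{10} e^(−μ) μ^j/j! ≈ 0.6329.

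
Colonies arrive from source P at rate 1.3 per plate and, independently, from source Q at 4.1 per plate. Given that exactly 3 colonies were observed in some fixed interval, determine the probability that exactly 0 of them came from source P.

0.4377

Given the total, each event is independently from source P with probability p = λ_P/(λ_P+λ_Q) = 1.3/5.4 ≈ 0.2407.
So K ~ Binomial(3, 1.3/5.4): P(K = 0) = C(3,0) · (1.3/5.4)^0 · (4.1/5.4)^3 ≈ 0.4377.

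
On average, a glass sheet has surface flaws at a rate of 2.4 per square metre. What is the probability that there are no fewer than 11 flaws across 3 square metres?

Over the interval, μ = 2.4 × 3 = 7.2 (3 square metres).
P(N ≥ 11) = 1 − P(N ≤ 10) = 1 − Σ_{j=0}^{10} e^(−μ) μ^j/j! ≈ 0.1133.

0.1133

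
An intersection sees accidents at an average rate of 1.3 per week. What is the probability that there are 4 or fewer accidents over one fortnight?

Over the interval, μ = 1.3 × 2 = 2.6 (a fortnight = 2 weeks).
P(N ≤ 4) = Σ_{j=0}^{4} e^(−μ) μ^j/j! ≈ 0.8774.

0.8774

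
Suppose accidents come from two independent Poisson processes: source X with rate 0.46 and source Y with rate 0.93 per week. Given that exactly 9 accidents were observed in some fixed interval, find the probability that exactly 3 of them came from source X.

Given the total, each event is independently from source X with probability p = λ_X/(λ_X+λ_Y) = 0.46/1.39 ≈ 0.3309.
So K ~ Binomial(9, 0.46/1.39): P(K = 3) = C(9,3) · (0.46/1.39)^3 · (0.93/1.39)^6 ≈ 0.2731.

0.2731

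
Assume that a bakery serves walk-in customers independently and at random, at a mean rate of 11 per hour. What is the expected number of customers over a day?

E[N] = λt = 11 × 24 = 264 (a day = 24 hours).

264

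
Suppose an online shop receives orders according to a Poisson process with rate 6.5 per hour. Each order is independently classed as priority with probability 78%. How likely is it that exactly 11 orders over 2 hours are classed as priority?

Thinning: the orders that are classed as priority themselves form a Poisson process with rate 0.78 × 6.5 = 5.07 per hour.
Over the interval, μ = 5.07 × 2 = 10.14 (2 hours).
P(N = 11) = e^(−10.14) · 10.14^11/11! ≈ 0.1152.

0.1152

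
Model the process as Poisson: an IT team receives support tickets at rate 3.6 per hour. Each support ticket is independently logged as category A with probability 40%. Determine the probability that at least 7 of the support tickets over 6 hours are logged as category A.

0.7584

Thinning: the support tickets that are logged as category A themselves form a Poisson process with rate 0.4 × 3.6 = 1.44 per hour.
Over the interval, μ = 1.44 × 6 = 8.64 (6 hours).
P(N ≥ 7) = 1 − P(N ≤ 6) ≈ 0.7584.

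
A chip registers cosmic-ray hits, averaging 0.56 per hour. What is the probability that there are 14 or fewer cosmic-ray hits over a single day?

Over the interval, μ = 0.56 × 24 = 13.44 (a day = 24 hours).
P(N ≤ 14) = Σ_{j=0}^{14} e^(−μ) μ^j/j! ≈ 0.6296.

0.6296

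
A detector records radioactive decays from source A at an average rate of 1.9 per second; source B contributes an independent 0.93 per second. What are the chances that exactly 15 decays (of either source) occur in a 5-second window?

0.0999

Independent Poisson processes superpose: combined rate λ = 1.9 + 0.93 = 2.83 per second.
Over the interval, μ = 2.83 × 5 = 14.15 (a 5-second window = 5 seconds).
P(N = 15) = e^(−14.15) · 14.15^15/15! ≈ 0.0999.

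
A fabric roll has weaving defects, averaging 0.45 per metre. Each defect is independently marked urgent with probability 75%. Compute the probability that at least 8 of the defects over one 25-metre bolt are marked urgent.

0.6063

Thinning: the defects that are marked urgent themselves form a Poisson process with rate 0.75 × 0.45 = 0.3375 per metre.
Over the interval, μ = 0.3375 × 25 = 8.4375 (a 25-metre bolt = 25 metres).
P(N ≥ 8) = 1 − P(N ≤ 7) ≈ 0.6063.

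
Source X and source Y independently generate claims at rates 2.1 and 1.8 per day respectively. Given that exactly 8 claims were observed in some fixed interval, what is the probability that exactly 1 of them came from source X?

Given the total, each event is independently from source X with probability p = λ_X/(λ_X+λ_Y) = 2.1/3.9 ≈ 0.5385.
So K ~ Binomial(8, 2.1/3.9): P(K = 1) = C(8,1) · (2.1/3.9)^1 · (1.8/3.9)^7 ≈ 0.0192.

0.0192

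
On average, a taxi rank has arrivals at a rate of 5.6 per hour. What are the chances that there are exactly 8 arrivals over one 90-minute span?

0.1382

Over the interval, μ = 5.6 × 1.5 = 8.4 (a 90-minute span = 1.5 hours).
P(N = 8) = e^(−μ) μ^8/8! = e^(−8.4) · 8.4^8/40320 ≈ 0.1382.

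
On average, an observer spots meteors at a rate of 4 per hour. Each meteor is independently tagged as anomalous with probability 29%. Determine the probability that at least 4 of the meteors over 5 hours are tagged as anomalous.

0.8300

Thinning: the meteors that are tagged as anomalous themselves form a Poisson process with rate 0.29 × 4 = 1.16 per hour.
Over the interval, μ = 1.16 × 5 = 5.8 (5 hours).
P(N ≥ 4) = 1 − P(N ≤ 3) ≈ 0.8300.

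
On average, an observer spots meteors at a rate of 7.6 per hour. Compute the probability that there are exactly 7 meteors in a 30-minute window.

Over the interval, μ = 7.6 × 0.5 = 3.8 (a 30-minute window = 0.5 hours).
P(N = 7) = e^(−μ) μ^7/7! = e^(−3.8) · 3.8^7/5040 ≈ 0.0508.

0.0508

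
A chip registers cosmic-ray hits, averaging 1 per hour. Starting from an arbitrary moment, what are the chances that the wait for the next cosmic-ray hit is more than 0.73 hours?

The wait for the next event is exponential with rate λ = 1 per hour.
P(T > 0.73) = e^(−λt) = e^(−1 × 0.73) = e^(−0.73) ≈ 0.4819.

0.4819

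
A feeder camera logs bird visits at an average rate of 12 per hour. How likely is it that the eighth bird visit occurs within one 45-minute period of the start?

0.6761

Over the interval, μ = 12 × 0.75 = 9 (a 45-minute period = 0.75 hours).
The eighth arrival falls in the interval iff at least 8 events occur there: P(S_8 ≤ t) = P(N ≥ 8) = 1 − P(N ≤ 7) ≈ 0.6761.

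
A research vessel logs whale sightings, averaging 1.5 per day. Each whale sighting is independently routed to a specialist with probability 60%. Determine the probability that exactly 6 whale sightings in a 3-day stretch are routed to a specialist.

Thinning: the whale sightings that are routed to a specialist themselves form a Poisson process with rate 0.6 × 1.5 = 0.9 per day.
Over the interval, μ = 0.9 × 3 = 2.7 (a 3-day stretch = 3 days).
P(N = 6) = e^(−2.7) · 2.7^6/6! ≈ 0.0362.

0.0362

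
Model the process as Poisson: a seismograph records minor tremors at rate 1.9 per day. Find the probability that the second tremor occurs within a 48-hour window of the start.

Over the interval, μ = 1.9 × 2 = 3.8 (a 48-hour window = 2 days).
The second arrival falls in the interval iff at least 2 events occur there: P(S_2 ≤ t) = P(N ≥ 2) = 1 − P(N ≤ 1) ≈ 0.8926.

0.8926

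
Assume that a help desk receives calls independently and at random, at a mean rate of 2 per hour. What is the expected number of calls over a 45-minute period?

E[N] = λt = 2 × 0.75 = 1.5 (a 45-minute period = 0.75 hours).

1.5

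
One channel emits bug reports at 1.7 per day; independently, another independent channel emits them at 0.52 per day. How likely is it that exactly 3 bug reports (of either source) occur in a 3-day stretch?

Independent Poisson processes superpose: combined rate λ = 1.7 + 0.52 = 2.22 per day.
Over the interval, μ = 2.22 × 3 = 6.66 (a 3-day stretch = 3 days).
P(N = 3) = e^(−6.66) · 6.66^3/3! ≈ 0.0631.

0.0631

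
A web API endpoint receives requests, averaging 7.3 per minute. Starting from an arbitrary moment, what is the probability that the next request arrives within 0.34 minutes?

0.9164

Inter-arrival times are exponential with rate λ = 7.3 per minute.
P(T ≤ 0.34) = 1 − e^(−λt) = 1 − e^(−7.3 × 0.34) = 1 − e^(−2.482) ≈ 0.9164.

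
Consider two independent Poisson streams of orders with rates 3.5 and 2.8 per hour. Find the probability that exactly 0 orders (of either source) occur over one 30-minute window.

0.0429

Independent Poisson processes superpose: combined rate λ = 3.5 + 2.8 = 6.3 per hour.
Over the interval, μ = 6.3 × 0.5 = 3.15 (a 30-minute window = 0.5 hours).
P(N = 0) = e^(−3.15) · 3.15^0/0! ≈ 0.0429.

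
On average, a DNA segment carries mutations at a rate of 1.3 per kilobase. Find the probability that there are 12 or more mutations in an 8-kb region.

0.3495

Over the interval, μ = 1.3 × 8 = 10.4 (an 8-kb region = 8 kilobases).
P(N ≥ 12) = 1 − P(N ≤ 11) = 1 − Σ_{j=0}^{11} e^(−μ) μ^j/j! ≈ 0.3495.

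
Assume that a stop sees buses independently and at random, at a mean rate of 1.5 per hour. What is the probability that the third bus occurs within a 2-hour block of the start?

0.5768

Over the interval, μ = 1.5 × 2 = 3 (a 2-hour block = 2 hours).
The third arrival falls in the interval iff at least 3 events occur there: P(S_3 ≤ t) = P(N ≥ 3) = 1 − P(N ≤ 2) ≈ 0.5768.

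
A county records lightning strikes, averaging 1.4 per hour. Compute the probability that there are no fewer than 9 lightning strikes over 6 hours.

0.4631

Over the interval, μ = 1.4 × 6 = 8.4 (6 hours).
P(N ≥ 9) = 1 − P(N ≤ 8) = 1 − Σ_{j=0}^{8} e^(−μ) μ^j/j! ≈ 0.4631.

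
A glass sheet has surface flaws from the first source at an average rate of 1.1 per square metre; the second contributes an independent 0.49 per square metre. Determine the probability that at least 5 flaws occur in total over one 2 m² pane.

Independent Poisson processes superpose: combined rate λ = 1.1 + 0.49 = 1.59 per square metre.
Over the interval, μ = 1.59 × 2 = 3.18 (a 2 m² pane = 2 square metres).
P(N ≥ 5) = 1 − P(N ≤ 4) ≈ 0.2158.

0.2158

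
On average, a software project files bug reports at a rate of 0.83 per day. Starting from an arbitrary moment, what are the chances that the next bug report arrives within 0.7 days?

Inter-arrival times are exponential with rate λ = 0.83 per day.
P(T ≤ 0.7) = 1 − e^(−λt) = 1 − e^(−0.83 × 0.7) = 1 − e^(−0.581) ≈ 0.4407.

0.4407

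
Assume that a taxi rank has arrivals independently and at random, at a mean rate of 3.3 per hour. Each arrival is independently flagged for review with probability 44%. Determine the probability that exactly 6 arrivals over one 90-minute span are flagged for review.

Thinning: the arrivals that are flagged for review themselves form a Poisson process with rate 0.44 × 3.3 = 1.452 per hour.
Over the interval, μ = 1.452 × 1.5 = 2.178 (a 90-minute span = 1.5 hours).
P(N = 6) = e^(−2.178) · 2.178^6/6! ≈ 0.0168.

0.0168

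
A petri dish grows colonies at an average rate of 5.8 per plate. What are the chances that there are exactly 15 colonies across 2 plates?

0.0649

Over the interval, μ = 5.8 × 2 = 11.6 (2 plates).
P(N = 15) = e^(−μ) μ^15/15! = e^(−11.6) · 11.6^15/1307674368000 ≈ 0.0649.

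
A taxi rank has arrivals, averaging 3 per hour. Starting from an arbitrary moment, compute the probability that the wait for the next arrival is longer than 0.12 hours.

The wait for the next event is exponential with rate λ = 3 per hour.
P(T > 0.12) = e^(−λt) = e^(−3 × 0.12) = e^(−0.36) ≈ 0.6977.

0.6977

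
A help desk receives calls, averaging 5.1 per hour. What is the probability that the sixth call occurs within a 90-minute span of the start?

Over the interval, μ = 5.1 × 1.5 = 7.65 (a 90-minute span = 1.5 hours).
The sixth arrival falls in the interval iff at least 6 events occur there: P(S_6 ≤ t) = P(N ≥ 6) = 1 − P(N ≤ 5) ≈ 0.7746.

0.7746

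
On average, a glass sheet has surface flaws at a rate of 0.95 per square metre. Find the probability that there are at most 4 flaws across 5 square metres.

0.4854

Over the interval, μ = 0.95 × 5 = 4.75 (5 square metres).
P(N ≤ 4) = Σ_{j=0}^{4} e^(−μ) μ^j/j! ≈ 0.4854.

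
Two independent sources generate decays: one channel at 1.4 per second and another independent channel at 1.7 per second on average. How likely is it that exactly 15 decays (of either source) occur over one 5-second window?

0.1016

Independent Poisson processes superpose: combined rate λ = 1.4 + 1.7 = 3.1 per second.
Over the interval, μ = 3.1 × 5 = 15.5 (a 5-second window = 5 seconds).
P(N = 15) = e^(−15.5) · 15.5^15/15! ≈ 0.1016.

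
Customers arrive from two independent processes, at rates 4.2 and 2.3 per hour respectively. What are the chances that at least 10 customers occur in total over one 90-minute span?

Independent Poisson processes superpose: combined rate λ = 4.2 + 2.3 = 6.5 per hour.
Over the interval, μ = 6.5 × 1.5 = 9.75 (a 90-minute span = 1.5 hours).
P(N ≥ 10) = 1 − P(N ≤ 9) ≈ 0.5104.

0.5104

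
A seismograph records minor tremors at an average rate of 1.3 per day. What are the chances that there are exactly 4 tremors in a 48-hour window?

Over the interval, μ = 1.3 × 2 = 2.6 (a 48-hour window = 2 days).
P(N = 4) = e^(−μ) μ^4/4! = e^(−2.6) · 2.6^4/24 ≈ 0.1414.

0.1414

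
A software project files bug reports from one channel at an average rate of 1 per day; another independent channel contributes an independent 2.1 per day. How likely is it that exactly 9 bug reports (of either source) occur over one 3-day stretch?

Independent Poisson processes superpose: combined rate λ = 1 + 2.1 = 3.1 per day.
Over the interval, μ = 3.1 × 3 = 9.3 (a 3-day stretch = 3 days).
P(N = 9) = e^(−9.3) · 9.3^9/9! ≈ 0.1311.

0.1311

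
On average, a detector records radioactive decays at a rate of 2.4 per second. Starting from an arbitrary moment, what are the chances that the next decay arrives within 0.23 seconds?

0.4242

Inter-arrival times are exponential with rate λ = 2.4 per second.
P(T ≤ 0.23) = 1 − e^(−λt) = 1 − e^(−2.4 × 0.23) = 1 − e^(−0.552) ≈ 0.4242.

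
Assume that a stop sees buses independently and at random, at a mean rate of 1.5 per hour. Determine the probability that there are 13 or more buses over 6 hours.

0.1242

Over the interval, μ = 1.5 × 6 = 9 (6 hours).
P(N ≥ 13) = 1 − P(N ≤ 12) = 1 − Σ_{j=0}^{12} e^(−μ) μ^j/j! ≈ 0.1242.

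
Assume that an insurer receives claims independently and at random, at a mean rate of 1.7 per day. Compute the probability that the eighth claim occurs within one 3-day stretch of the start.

0.1440

Over the interval, μ = 1.7 × 3 = 5.1 (a 3-day stretch = 3 days).
The eighth arrival falls in the interval iff at least 8 events occur there: P(S_8 ≤ t) = P(N ≥ 8) = 1 − P(N ≤ 7) ≈ 0.1440.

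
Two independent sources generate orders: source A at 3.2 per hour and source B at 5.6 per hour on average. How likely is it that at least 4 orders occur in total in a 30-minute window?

Independent Poisson processes superpose: combined rate λ = 3.2 + 5.6 = 8.8 per hour.
Over the interval, μ = 8.8 × 0.5 = 4.4 (a 30-minute window = 0.5 hours).
P(N ≥ 4) = 1 − P(N ≤ 3) ≈ 0.6406.

0.6406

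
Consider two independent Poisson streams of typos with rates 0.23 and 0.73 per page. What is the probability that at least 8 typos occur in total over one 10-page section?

0.7416

Independent Poisson processes superpose: combined rate λ = 0.23 + 0.73 = 0.96 per page.
Over the interval, μ = 0.96 × 10 = 9.6 (a 10-page section = 10 pages).
P(N ≥ 8) = 1 − P(N ≤ 7) ≈ 0.7416.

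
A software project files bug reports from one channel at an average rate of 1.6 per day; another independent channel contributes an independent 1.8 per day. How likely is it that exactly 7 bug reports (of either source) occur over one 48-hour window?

0.1486

Independent Poisson processes superpose: combined rate λ = 1.6 + 1.8 = 3.4 per day.
Over the interval, μ = 3.4 × 2 = 6.8 (a 48-hour window = 2 days).
P(N = 7) = e^(−6.8) · 6.8^7/7! ≈ 0.1486.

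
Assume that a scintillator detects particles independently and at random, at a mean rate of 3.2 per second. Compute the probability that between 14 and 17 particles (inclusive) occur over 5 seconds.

0.3848

Over the interval, μ = 3.2 × 5 = 16 (5 seconds).
P(14 ≤ N ≤ 17) = Σ_{j=14}^{17} e^(−16) · 16^j/j! ≈ 0.3848.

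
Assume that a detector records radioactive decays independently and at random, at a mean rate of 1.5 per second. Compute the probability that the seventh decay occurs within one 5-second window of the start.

Over the interval, μ = 1.5 × 5 = 7.5 (a 5-second window = 5 seconds).
The seventh arrival falls in the interval iff at least 7 events occur there: P(S_7 ≤ t) = P(N ≥ 7) = 1 − P(N ≤ 6) ≈ 0.6218.

0.6218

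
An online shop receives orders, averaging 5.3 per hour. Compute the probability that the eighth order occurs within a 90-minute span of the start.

0.5400

Over the interval, μ = 5.3 × 1.5 = 7.95 (a 90-minute span = 1.5 hours).
The eighth arrival falls in the interval iff at least 8 events occur there: P(S_8 ≤ t) = P(N ≥ 8) = 1 − P(N ≤ 7) ≈ 0.5400.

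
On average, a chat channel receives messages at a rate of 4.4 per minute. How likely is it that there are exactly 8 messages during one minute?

With mean μ = 4.4 per minute,
P(N = 8) = e^(−μ) μ^8/8! = e^(−4.4) · 4.4^8/40320 ≈ 0.0428.

0.0428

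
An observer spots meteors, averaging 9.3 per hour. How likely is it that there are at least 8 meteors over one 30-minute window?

Over the interval, μ = 9.3 × 0.5 = 4.65 (a 30-minute window = 0.5 hours).
P(N ≥ 8) = 1 − P(N ≤ 7) = 1 − Σ_{j=0}^{7} e^(−μ) μ^j/j! ≈ 0.0995.

0.0995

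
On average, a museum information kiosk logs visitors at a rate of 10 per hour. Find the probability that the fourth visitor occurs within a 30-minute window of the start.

Over the interval, μ = 10 × 0.5 = 5 (a 30-minute window = 0.5 hours).
The fourth arrival falls in the interval iff at least 4 events occur there: P(S_4 ≤ t) = P(N ≥ 4) = 1 − P(N ≤ 3) ≈ 0.7350.

0.7350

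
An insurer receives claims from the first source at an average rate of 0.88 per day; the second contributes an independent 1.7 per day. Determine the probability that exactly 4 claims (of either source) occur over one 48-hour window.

Independent Poisson processes superpose: combined rate λ = 0.88 + 1.7 = 2.58 per day.
Over the interval, μ = 2.58 × 2 = 5.16 (a 48-hour window = 2 days).
P(N = 4) = e^(−5.16) · 5.16^4/4! ≈ 0.1696.

0.1696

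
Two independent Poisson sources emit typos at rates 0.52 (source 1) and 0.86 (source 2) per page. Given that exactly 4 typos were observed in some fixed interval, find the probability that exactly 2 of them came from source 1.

Given the total, each event is independently from source 1 with probability p = λ_1/(λ_1+λ_2) = 0.52/1.38 ≈ 0.3768.
So K ~ Binomial(4, 0.52/1.38): P(K = 2) = C(4,2) · (0.52/1.38)^2 · (0.86/1.38)^2 ≈ 0.3309.

0.3309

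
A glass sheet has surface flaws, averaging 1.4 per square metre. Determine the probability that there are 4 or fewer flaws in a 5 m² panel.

Over the interval, μ = 1.4 × 5 = 7 (a 5 m² panel = 5 square metres).
P(N ≤ 4) = Σ_{j=0}^{4} e^(−μ) μ^j/j! ≈ 0.1730.

0.1730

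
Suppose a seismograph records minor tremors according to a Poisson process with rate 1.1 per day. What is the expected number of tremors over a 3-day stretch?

3.3

E[N] = λt = 1.1 × 3 = 3.3 (a 3-day stretch = 3 days).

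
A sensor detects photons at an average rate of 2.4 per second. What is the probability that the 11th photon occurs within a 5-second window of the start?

Over the interval, μ = 2.4 × 5 = 12 (a 5-second window = 5 seconds).
The 11th arrival falls in the interval iff at least 11 events occur there: P(S_11 ≤ t) = P(N ≥ 11) = 1 − P(N ≤ 10) ≈ 0.6528.

0.6528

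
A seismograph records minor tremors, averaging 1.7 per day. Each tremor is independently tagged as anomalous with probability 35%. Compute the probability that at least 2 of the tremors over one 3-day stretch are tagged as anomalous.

Thinning: the tremors that are tagged as anomalous themselves form a Poisson process with rate 0.35 × 1.7 = 0.595 per day.
Over the interval, μ = 0.595 × 3 = 1.785 (a 3-day stretch = 3 days).
P(N ≥ 2) = 1 − P(N ≤ 1) ≈ 0.5327.

0.5327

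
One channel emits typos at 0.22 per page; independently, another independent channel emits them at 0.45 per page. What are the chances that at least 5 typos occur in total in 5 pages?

0.2466

Independent Poisson processes superpose: combined rate λ = 0.22 + 0.45 = 0.67 per page.
Over the interval, μ = 0.67 × 5 = 3.35 (5 pages).
P(N ≥ 5) = 1 − P(N ≤ 4) ≈ 0.2466.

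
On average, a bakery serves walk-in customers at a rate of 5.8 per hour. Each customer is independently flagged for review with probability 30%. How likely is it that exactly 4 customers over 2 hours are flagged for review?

Thinning: the customers that are flagged for review themselves form a Poisson process with rate 0.3 × 5.8 = 1.74 per hour.
Over the interval, μ = 1.74 × 2 = 3.48 (2 hours).
P(N = 4) = e^(−3.48) · 3.48^4/4! ≈ 0.1883.

0.1883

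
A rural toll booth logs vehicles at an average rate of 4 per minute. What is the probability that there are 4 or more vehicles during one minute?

With mean μ = 4 per minute,
P(N ≥ 4) = 1 − P(N ≤ 3) = 1 − Σ_{j=0}^{3} e^(−μ) μ^j/j! ≈ 0.5665.

0.5665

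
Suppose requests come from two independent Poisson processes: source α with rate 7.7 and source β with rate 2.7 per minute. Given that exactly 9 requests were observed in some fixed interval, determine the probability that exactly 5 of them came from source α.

Given the total, each event is independently from source α with probability p = λ_α/(λ_α+λ_β) = 7.7/10.4 ≈ 0.7404.
So K ~ Binomial(9, 7.7/10.4): P(K = 5) = C(9,5) · (7.7/10.4)^5 · (2.7/10.4)^4 ≈ 0.1273.

0.1273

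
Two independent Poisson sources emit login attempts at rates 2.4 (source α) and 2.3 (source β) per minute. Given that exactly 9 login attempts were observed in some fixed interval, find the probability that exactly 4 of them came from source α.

0.2404

Given the total, each event is independently from source α with probability p = λ_α/(λ_α+λ_β) = 2.4/4.7 ≈ 0.5106.
So K ~ Binomial(9, 2.4/4.7): P(K = 4) = C(9,4) · (2.4/4.7)^4 · (2.3/4.7)^5 ≈ 0.2404.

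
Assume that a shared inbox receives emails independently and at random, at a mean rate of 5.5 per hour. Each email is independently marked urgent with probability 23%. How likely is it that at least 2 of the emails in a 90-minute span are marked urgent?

Thinning: the emails that are marked urgent themselves form a Poisson process with rate 0.23 × 5.5 = 1.265 per hour.
Over the interval, μ = 1.265 × 1.5 = 1.8975 (a 90-minute span = 1.5 hours).
P(N ≥ 2) = 1 − P(N ≤ 1) ≈ 0.5655.

0.5655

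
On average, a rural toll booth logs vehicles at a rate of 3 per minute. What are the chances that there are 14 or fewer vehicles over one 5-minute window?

0.4657

Over the interval, μ = 3 × 5 = 15 (a 5-minute window = 5 minutes).
P(N ≤ 14) = Σ_{j=0}^{14} e^(−μ) μ^j/j! ≈ 0.4657.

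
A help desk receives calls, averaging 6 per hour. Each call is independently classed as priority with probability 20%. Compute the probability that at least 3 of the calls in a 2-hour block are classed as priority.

0.4303

Thinning: the calls that are classed as priority themselves form a Poisson process with rate 0.2 × 6 = 1.2 per hour.
Over the interval, μ = 1.2 × 2 = 2.4 (a 2-hour block = 2 hours).
P(N ≥ 3) = 1 − P(N ≤ 2) ≈ 0.4303.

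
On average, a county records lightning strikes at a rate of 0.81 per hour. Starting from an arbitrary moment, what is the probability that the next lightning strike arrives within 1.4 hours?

0.6783

Inter-arrival times are exponential with rate λ = 0.81 per hour.
P(T ≤ 1.4) = 1 − e^(−λt) = 1 − e^(−0.81 × 1.4) = 1 − e^(−1.134) ≈ 0.6783.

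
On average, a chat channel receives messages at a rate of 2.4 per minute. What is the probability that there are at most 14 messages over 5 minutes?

0.7720

Over the interval, μ = 2.4 × 5 = 12 (5 minutes).
P(N ≤ 14) = Σ_{j=0}^{14} e^(−μ) μ^j/j! ≈ 0.7720.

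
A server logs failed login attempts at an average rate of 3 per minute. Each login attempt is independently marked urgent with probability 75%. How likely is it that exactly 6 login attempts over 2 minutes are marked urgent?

0.1281

Thinning: the login attempts that are marked urgent themselves form a Poisson process with rate 0.75 × 3 = 2.25 per minute.
Over the interval, μ = 2.25 × 2 = 4.5 (2 minutes).
P(N = 6) = e^(−4.5) · 4.5^6/6! ≈ 0.1281.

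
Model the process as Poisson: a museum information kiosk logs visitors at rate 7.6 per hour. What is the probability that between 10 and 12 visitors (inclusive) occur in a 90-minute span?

Over the interval, μ = 7.6 × 1.5 = 11.4 (a 90-minute span = 1.5 hours).
P(10 ≤ N ≤ 12) = Σ_{j=10}^{12} e^(−11.4) · 11.4^j/j! ≈ 0.3455.

0.3455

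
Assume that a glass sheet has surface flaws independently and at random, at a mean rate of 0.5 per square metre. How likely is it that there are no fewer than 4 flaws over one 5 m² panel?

0.2424

Over the interval, μ = 0.5 × 5 = 2.5 (a 5 m² panel = 5 square metres).
P(N ≥ 4) = 1 − P(N ≤ 3) = 1 − Σ_{j=0}^{3} e^(−μ) μ^j/j! ≈ 0.2424.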